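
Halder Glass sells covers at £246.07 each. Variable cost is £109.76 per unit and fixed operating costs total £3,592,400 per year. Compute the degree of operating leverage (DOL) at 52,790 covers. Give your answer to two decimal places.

At 52,790 units, contribution = 52,790 × £136.31 = £7,195,804.90.
Operating income = contribution − fixed costs = £7,195,804.90 − £3,592,400 = £3,603,404.90.
So DOL = total CM / EBIT = £7,195,804.90 / £3,603,404.90 = 1.9969.

2.00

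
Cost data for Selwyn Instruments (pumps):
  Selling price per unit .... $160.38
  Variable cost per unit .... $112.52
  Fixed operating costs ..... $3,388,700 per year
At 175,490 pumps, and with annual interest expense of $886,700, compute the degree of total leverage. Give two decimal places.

2.04

Contribution at this volume is 175,490 × $47.86 = $8,398,951.40.
EBIT = $8,398,951.40 − $3,388,700 = $5,010,251.40. Interest = $886,700.00, so EBIT − I = $4,123,551.40.
DCL = contribution ÷ (EBIT − I) = $8,398,951.40 ÷ $4,123,551.40 = 2.0368.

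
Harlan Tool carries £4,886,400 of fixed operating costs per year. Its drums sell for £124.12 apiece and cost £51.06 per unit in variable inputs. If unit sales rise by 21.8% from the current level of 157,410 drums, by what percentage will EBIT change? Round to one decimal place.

+37.9%

At 157,410 units, contribution = 157,410 × £73.06 = £11,500,374.60.
Subtracting fixed costs: EBIT = £11,500,374.60 − £4,886,400 = £6,613,974.60.
DOL = contribution ÷ EBIT = £11,500,374.60 ÷ £6,613,974.60 = 1.7388.
%ΔEBIT = DOL × %ΔSales = 1.7388 × +21.8% = +37.9%.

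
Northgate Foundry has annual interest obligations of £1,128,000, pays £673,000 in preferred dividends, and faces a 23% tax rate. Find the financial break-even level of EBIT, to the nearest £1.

£2,002,026

Grossing the preferred dividend up to pre-tax terms: £673,000 / (1 − 0.23) = £874,025.97.
Financial break-even EBIT = interest + D_p ÷ (1 − t) = £1,128,000 + £874,025.97 = £2,002,025.97.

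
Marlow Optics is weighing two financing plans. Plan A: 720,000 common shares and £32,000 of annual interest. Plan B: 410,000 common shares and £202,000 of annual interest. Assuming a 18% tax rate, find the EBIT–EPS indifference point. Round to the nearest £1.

£426,839

Set EPS_A = EPS_B: (EBIT − £32,000)(1 − 0.18) ÷ 720,000 = (EBIT − £202,000)(1 − 0.18) ÷ 410,000.
Cancelling (1 − t) and cross-multiplying: 410,000·(EBIT − 32,000) = 720,000·(EBIT − 202,000).
Solving, EBIT = (202,000·720,000 − 32,000·410,000) / (720,000 − 410,000) = 132,320,000,000 / 310,000 = 426,838.71.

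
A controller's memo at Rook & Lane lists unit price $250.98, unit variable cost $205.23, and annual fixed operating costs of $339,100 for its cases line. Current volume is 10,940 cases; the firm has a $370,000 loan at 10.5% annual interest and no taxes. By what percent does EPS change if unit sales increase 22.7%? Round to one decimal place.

+92.7%

Contribution at this volume is 10,940 × $45.75 = $500,505.00.
Subtracting fixed costs: EBIT = $500,505.00 − $339,100 = $161,405.00.
Interest = $38,850.00, so EBIT − I = $122,555.00.
DCL = total CM / (EBIT − I) = $500,505.00 / $122,555.00 = 4.0839.
EPS therefore changes by 4.0839 × (+22.7%) = +92.7%.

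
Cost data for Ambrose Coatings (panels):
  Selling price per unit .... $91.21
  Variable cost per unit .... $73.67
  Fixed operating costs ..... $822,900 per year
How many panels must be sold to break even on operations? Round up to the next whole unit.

Contribution margin per unit = $91.21 − $73.67 = $17.54.
Units to break even: $822,900 ÷ $17.54 = 46,915.62, rounded up to 46,916.

46,916 panels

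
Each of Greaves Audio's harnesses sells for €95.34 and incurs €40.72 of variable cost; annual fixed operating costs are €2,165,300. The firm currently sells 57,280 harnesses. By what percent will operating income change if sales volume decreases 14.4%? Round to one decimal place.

-46.8%

Total contribution margin = 57,280 × €54.62 = €3,128,633.60.
EBIT = €3,128,633.60 − €2,165,300 = €963,333.60.
Degree of operating leverage = €3,128,633.60 / €963,333.60 = 3.2477.
So EBIT moves 3.2477 × (-14.4%) = -46.8%.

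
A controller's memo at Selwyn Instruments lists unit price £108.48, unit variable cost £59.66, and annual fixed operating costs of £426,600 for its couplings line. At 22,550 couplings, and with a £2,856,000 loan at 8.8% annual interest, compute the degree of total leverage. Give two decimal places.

Contribution at this volume is 22,550 × £48.82 = £1,100,891.00.
Subtracting fixed costs: EBIT = £1,100,891.00 − £426,600 = £674,291.00. Interest = £251,328.00.
DOL = £1,100,891.00 ÷ £674,291.00 = 1.6327; DFL = £674,291.00 ÷ £422,963.00 = 1.5942.
DCL = DOL × DFL = 1.6327 × 1.5942 = 2.6029.

2.60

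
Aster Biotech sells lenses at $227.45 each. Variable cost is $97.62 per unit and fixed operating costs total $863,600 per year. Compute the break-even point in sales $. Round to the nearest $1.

$1,512,946

Contribution margin per unit = $227.45 − $97.62 = $129.83, a CM ratio of $129.83 ÷ $227.45 = 0.5708.
Break-even revenue = fixed costs × price ÷ CM = $863,600 × $227.45 ÷ $129.83 = $1,512,946.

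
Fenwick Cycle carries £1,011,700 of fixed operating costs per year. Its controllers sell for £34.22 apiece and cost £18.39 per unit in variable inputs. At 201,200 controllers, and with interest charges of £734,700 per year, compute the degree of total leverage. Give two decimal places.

2.21

Contribution at this volume is 201,200 × £15.83 = £3,184,996.00.
EBIT = £3,184,996.00 − £1,011,700 = £2,173,296.00. Interest = £734,700.00, so EBIT − I = £1,438,596.00.
Degree of total leverage = total CM / (EBIT − interest) = £3,184,996.00 / £1,438,596.00 = 2.2140.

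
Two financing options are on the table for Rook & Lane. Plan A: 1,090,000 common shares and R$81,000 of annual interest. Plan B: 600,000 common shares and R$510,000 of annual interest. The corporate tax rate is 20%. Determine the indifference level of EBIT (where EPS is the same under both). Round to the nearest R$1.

R$1,035,306

Set EPS_A = EPS_B: (EBIT − R$81,000)(1 − 0.20) ÷ 1,090,000 = (EBIT − R$510,000)(1 − 0.20) ÷ 600,000.
Cancelling (1 − t) and cross-multiplying: 600,000·(EBIT − 81,000) = 1,090,000·(EBIT − 510,000).
EBIT × (1,090,000 − 600,000) = 510,000 × 1,090,000 − 81,000 × 600,000 = 507,300,000,000, so EBIT = 507,300,000,000 ÷ 490,000 = 1,035,306.12.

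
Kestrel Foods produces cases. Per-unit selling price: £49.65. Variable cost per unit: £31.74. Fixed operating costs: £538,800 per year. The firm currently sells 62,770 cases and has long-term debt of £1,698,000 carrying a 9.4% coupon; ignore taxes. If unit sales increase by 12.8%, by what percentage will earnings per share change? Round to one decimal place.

Contribution at this volume is 62,770 × £17.91 = £1,124,210.70.
Subtracting fixed costs: EBIT = £1,124,210.70 − £538,800 = £585,410.70.
Interest = £159,612.00, so EBIT − I = £425,798.70.
Degree of combined leverage = contribution ÷ (EBIT − I) = £1,124,210.70 ÷ £425,798.70 = 2.6402.
EPS therefore changes by 2.6402 × (+12.8%) = +33.8%.

+33.8%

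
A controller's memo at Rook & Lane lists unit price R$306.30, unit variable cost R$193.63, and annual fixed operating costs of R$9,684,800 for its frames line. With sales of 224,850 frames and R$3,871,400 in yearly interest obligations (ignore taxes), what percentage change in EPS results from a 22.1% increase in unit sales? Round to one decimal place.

Total contribution margin = 224,850 × R$112.67 = R$25,333,849.50.
EBIT = R$25,333,849.50 − R$9,684,800 = R$15,649,049.50.
Interest = R$3,871,400.00, so EBIT − I = R$11,777,649.50.
Degree of combined leverage = contribution ÷ (EBIT − I) = R$25,333,849.50 ÷ R$11,777,649.50 = 2.1510.
EPS therefore changes by 2.1510 × (+22.1%) = +47.5%.

+47.5%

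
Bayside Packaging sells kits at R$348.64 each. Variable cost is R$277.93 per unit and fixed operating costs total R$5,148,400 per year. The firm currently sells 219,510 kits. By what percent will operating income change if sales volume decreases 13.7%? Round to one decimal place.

At 219,510 units, contribution = 219,510 × R$70.71 = R$15,521,552.10.
Subtracting fixed costs: EBIT = R$15,521,552.10 − R$5,148,400 = R$10,373,152.10.
Degree of operating leverage = R$15,521,552.10 / R$10,373,152.10 = 1.4963.
%ΔEBIT = DOL × %ΔSales = 1.4963 × -13.7% = -20.5%.

-20.5%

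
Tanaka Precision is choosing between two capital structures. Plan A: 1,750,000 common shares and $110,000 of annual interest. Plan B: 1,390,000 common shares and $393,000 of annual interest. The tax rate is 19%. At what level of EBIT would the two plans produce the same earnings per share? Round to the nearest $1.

Set EPS_A = EPS_B: (EBIT − $110,000)(1 − 0.19) ÷ 1,750,000 = (EBIT − $393,000)(1 − 0.19) ÷ 1,390,000.
Cancelling (1 − t) and cross-multiplying: 1,390,000·(EBIT − 110,000) = 1,750,000·(EBIT − 393,000).
EBIT × (1,750,000 − 1,390,000) = 393,000 × 1,750,000 − 110,000 × 1,390,000 = 534,850,000,000, so EBIT = 534,850,000,000 ÷ 360,000 = 1,485,694.44.

$1,485,694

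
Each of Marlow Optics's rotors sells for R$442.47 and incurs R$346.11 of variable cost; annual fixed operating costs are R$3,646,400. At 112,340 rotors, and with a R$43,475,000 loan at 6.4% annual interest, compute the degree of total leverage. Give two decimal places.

Contribution at this volume is 112,340 × R$96.36 = R$10,825,082.40.
EBIT = R$10,825,082.40 − R$3,646,400 = R$7,178,682.40. Interest = R$2,782,400.00, so EBIT − I = R$4,396,282.40.
DCL = contribution ÷ (EBIT − I) = R$10,825,082.40 ÷ R$4,396,282.40 = 2.4623.

2.46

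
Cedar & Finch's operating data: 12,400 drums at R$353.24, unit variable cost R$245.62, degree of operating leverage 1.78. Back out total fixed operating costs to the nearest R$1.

R$584,776

Contribution at this volume is 12,400 × R$107.62 = R$1,334,488.00.
DOL = contribution / EBIT, so EBIT = R$1,334,488.00 / 1.78 = R$749,712.36.
And FC = contribution − EBIT = R$1,334,488.00 − R$749,712.36 = R$584,776.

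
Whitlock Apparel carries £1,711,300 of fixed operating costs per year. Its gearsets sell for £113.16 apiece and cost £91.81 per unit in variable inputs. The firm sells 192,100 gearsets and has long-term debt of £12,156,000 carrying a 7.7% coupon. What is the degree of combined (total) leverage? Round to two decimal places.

Total contribution margin = 192,100 × £21.35 = £4,101,335.00.
EBIT = £4,101,335.00 − £1,711,300 = £2,390,035.00. Interest = £936,012.00, so EBIT − I = £1,454,023.00.
DCL = contribution ÷ (EBIT − I) = £4,101,335.00 ÷ £1,454,023.00 = 2.8207.

2.82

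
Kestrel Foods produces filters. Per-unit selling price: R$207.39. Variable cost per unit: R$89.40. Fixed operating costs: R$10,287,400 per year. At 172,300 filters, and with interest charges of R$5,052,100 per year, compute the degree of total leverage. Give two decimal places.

4.07

At 172,300 units, contribution = 172,300 × R$117.99 = R$20,329,677.00.
EBIT = R$20,329,677.00 − R$10,287,400 = R$10,042,277.00. Interest = R$5,052,100.00.
DOL = R$20,329,677.00 ÷ R$10,042,277.00 = 2.0244; DFL = R$10,042,277.00 ÷ R$4,990,177.00 = 2.0124.
DCL = DOL × DFL = 2.0244 × 2.0124 = 4.0739.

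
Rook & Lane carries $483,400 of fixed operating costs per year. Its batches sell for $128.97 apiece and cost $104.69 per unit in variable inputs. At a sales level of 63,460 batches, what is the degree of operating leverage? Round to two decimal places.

1.46

At 63,460 units, contribution = 63,460 × $24.28 = $1,540,808.80.
EBIT = $1,540,808.80 − $483,400 = $1,057,408.80.
Degree of operating leverage = $1,540,808.80 / $1,057,408.80 = 1.4572.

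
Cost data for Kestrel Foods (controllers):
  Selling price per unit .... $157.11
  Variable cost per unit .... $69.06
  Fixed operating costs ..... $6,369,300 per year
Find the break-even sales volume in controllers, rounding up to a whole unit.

Unit CM = price − variable cost = $157.11 − $69.06 = $88.05.
Units to break even: $6,369,300 ÷ $88.05 = 72,337.31, rounded up to 72,338.

72,338 controllers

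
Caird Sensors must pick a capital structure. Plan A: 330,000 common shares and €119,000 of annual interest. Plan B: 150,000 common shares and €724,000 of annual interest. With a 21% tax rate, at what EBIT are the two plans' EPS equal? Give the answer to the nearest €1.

€1,228,167

At indifference, (EBIT − 119,000)(1 − t)/330,000 = (EBIT − 724,000)(1 − t)/150,000.
The (1 − t) factor cancels: (EBIT − 119,000) × 150,000 = (EBIT − 724,000) × 330,000.
EBIT × (330,000 − 150,000) = 724,000 × 330,000 − 119,000 × 150,000 = 221,070,000,000, so EBIT = 221,070,000,000 ÷ 180,000 = 1,228,166.67.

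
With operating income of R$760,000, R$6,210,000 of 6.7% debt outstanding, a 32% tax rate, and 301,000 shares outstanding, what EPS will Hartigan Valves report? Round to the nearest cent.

R$0.78

Interest = R$416,070.00, so EBT = R$760,000 − R$416,070.00 = R$343,930.00.
Net income = R$343,930.00 × (1 − 0.32) = R$233,872.40.
Per share: R$233,872.40 / 301,000 shares = R$0.78.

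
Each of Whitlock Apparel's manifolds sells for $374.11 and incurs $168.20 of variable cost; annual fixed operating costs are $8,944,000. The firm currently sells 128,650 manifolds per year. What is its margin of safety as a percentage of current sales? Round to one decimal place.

66.2%

Each unit contributes $374.11 − $168.20 = $205.91. Break-even units = $8,944,000 ÷ $205.91 = 43,436.45; break-even revenue = 43,436.45 × $374.11 = $16,250,011.36.
Current sales = 128,650 × $374.11 = $48,129,251.50.
Margin of safety = ($48,129,251.50 − $16,250,011.36) ÷ $48,129,251.50 = 66.2%.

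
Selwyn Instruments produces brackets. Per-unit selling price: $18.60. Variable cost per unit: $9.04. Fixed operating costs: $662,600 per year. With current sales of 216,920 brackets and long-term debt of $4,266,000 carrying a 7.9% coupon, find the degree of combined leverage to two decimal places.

At 216,920 units, contribution = 216,920 × $9.56 = $2,073,755.20.
Subtracting fixed costs: EBIT = $2,073,755.20 − $662,600 = $1,411,155.20. Interest = $337,014.00, so EBIT − I = $1,074,141.20.
Degree of total leverage = total CM / (EBIT − interest) = $2,073,755.20 / $1,074,141.20 = 1.9306.

1.93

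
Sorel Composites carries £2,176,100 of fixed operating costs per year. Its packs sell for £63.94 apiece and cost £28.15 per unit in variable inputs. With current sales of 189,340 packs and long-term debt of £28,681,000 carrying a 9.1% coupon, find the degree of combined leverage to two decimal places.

At 189,340 units, contribution = 189,340 × £35.79 = £6,776,478.60.
EBIT = £6,776,478.60 − £2,176,100 = £4,600,378.60. Interest = £2,609,971.00, so EBIT − I = £1,990,407.60.
DCL = contribution ÷ (EBIT − I) = £6,776,478.60 ÷ £1,990,407.60 = 3.4046.

3.40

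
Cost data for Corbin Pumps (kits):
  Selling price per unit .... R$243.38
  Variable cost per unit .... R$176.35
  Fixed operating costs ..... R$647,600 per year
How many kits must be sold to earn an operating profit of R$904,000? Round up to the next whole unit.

Contribution margin per unit = R$243.38 − R$176.35 = R$67.03.
Required volume = (fixed costs + target profit) ÷ CM = (R$647,600 + R$904,000) ÷ R$67.03 = 23,147.84, so 23,148 kits.

23,148 kits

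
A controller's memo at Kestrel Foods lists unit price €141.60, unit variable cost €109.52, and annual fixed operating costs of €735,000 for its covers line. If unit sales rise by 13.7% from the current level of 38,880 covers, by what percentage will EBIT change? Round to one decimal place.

+33.4%

Contribution at this volume is 38,880 × €32.08 = €1,247,270.40.
Operating income = contribution − fixed costs = €1,247,270.40 − €735,000 = €512,270.40.
DOL = contribution ÷ EBIT = €1,247,270.40 ÷ €512,270.40 = 2.4348.
%ΔEBIT = DOL × %ΔSales = 2.4348 × +13.7% = +33.4%.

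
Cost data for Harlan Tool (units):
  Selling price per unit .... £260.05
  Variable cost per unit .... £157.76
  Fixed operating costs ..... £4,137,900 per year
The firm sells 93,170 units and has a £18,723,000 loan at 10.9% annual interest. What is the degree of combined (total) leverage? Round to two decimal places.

2.84

Contribution at this volume is 93,170 × £102.29 = £9,530,359.30.
EBIT = £9,530,359.30 − £4,137,900 = £5,392,459.30. Interest = £2,040,807.00, so EBIT − I = £3,351,652.30.
DCL = contribution ÷ (EBIT − I) = £9,530,359.30 ÷ £3,351,652.30 = 2.8435.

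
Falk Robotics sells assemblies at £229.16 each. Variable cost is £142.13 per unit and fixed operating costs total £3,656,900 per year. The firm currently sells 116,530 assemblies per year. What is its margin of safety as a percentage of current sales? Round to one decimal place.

63.9%

Contribution margin per unit = £229.16 − £142.13 = £87.03. Break-even units = £3,656,900 ÷ £87.03 = 42,018.84; break-even revenue = 42,018.84 × £229.16 = £9,629,038.31.
Actual sales revenue = 116,530 × £229.16 = £26,704,014.80.
Margin of safety = (£26,704,014.80 − £9,629,038.31) ÷ £26,704,014.80 = 63.9%.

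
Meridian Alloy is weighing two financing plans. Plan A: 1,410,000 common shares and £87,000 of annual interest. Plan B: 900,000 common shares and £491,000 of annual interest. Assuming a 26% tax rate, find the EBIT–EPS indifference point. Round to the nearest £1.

£1,203,941

At indifference, (EBIT − 87,000)(1 − t)/1,410,000 = (EBIT − 491,000)(1 − t)/900,000.
Cancelling (1 − t) and cross-multiplying: 900,000·(EBIT − 87,000) = 1,410,000·(EBIT − 491,000).
Solving, EBIT = (491,000·1,410,000 − 87,000·900,000) / (1,410,000 − 900,000) = 614,010,000,000 / 510,000 = 1,203,941.18.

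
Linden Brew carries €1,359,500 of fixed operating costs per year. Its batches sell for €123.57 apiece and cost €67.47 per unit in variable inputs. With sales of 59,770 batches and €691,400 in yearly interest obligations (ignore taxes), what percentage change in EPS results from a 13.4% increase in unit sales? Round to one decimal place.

+34.5%

At 59,770 units, contribution = 59,770 × €56.10 = €3,353,097.00.
Subtracting fixed costs: EBIT = €3,353,097.00 − €1,359,500 = €1,993,597.00.
After interest of €691,400.00, pre-tax earnings = €1,302,197.00.
Degree of combined leverage = contribution ÷ (EBIT − I) = €3,353,097.00 ÷ €1,302,197.00 = 2.5750.
EPS therefore changes by 2.5750 × (+13.4%) = +34.5%.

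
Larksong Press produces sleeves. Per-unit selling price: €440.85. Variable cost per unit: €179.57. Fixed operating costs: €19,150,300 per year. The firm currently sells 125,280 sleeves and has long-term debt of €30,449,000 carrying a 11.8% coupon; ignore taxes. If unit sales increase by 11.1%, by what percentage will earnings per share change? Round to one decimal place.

At 125,280 units, contribution = 125,280 × €261.28 = €32,733,158.40.
Operating income = contribution − fixed costs = €32,733,158.40 − €19,150,300 = €13,582,858.40.
Interest = €3,592,982.00, so EBIT − I = €9,989,876.40.
Degree of combined leverage = contribution ÷ (EBIT − I) = €32,733,158.40 ÷ €9,989,876.40 = 3.2766.
%ΔEPS = DCL × %ΔSales = 3.2766 × +11.1% = +36.4%.

+36.4%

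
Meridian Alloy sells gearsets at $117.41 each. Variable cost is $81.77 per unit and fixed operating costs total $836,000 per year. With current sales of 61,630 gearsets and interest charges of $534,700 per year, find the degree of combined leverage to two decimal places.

2.66

At 61,630 units, contribution = 61,630 × $35.64 = $2,196,493.20.
Operating income = contribution − fixed costs = $2,196,493.20 − $836,000 = $1,360,493.20. Interest = $534,700.00, so EBIT − I = $825,793.20.
Degree of total leverage = total CM / (EBIT − interest) = $2,196,493.20 / $825,793.20 = 2.6599.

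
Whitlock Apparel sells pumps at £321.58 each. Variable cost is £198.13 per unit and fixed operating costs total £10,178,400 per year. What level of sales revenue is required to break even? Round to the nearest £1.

Contribution margin per unit = £321.58 − £198.13 = £123.45, a CM ratio of £123.45 ÷ £321.58 = 0.3839.
Break-even sales = FC ÷ CM ratio = £10,178,400 × £321.58 / £123.45 = £26,514,134.

£26,514,134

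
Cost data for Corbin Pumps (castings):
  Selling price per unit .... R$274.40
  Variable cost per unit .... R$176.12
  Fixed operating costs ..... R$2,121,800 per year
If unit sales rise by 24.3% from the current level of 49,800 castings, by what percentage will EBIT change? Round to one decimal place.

Total contribution margin = 49,800 × R$98.28 = R$4,894,344.00.
EBIT = R$4,894,344.00 − R$2,121,800 = R$2,772,544.00.
Degree of operating leverage = R$4,894,344.00 / R$2,772,544.00 = 1.7653.
Operating income changes by 1.7653 × +24.3% = +42.9%.

+42.9%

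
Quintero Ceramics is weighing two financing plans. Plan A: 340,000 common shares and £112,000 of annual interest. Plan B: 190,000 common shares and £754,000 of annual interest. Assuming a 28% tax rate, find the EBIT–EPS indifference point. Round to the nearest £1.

£1,567,200

Set EPS_A = EPS_B: (EBIT − £112,000)(1 − 0.28) ÷ 340,000 = (EBIT − £754,000)(1 − 0.28) ÷ 190,000.
Cancelling (1 − t) and cross-multiplying: 190,000·(EBIT − 112,000) = 340,000·(EBIT − 754,000).
Solving, EBIT = (754,000·340,000 − 112,000·190,000) / (340,000 − 190,000) = 235,080,000,000 / 150,000 = 1,567,200.00.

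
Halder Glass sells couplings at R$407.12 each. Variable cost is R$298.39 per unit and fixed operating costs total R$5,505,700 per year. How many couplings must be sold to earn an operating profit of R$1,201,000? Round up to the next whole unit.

Contribution margin per unit = R$407.12 − R$298.39 = R$108.73.
Units = (FC + target) / CM = (R$5,505,700 + R$1,201,000) / R$108.73 = 61,682.15, so 61,683 couplings.

61,683 couplings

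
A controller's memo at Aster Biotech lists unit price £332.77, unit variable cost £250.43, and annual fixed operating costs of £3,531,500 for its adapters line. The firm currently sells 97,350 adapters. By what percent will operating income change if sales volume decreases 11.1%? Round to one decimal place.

-19.8%

At 97,350 units, contribution = 97,350 × £82.34 = £8,015,799.00.
EBIT = £8,015,799.00 − £3,531,500 = £4,484,299.00.
Degree of operating leverage = £8,015,799.00 / £4,484,299.00 = 1.7875.
So EBIT moves 1.7875 × (-11.1%) = -19.8%.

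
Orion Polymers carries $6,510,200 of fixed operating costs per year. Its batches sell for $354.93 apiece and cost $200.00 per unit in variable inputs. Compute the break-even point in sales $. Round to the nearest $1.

$14,914,253

CM per unit = $354.93 − $200.00 = $154.93; CM ratio = $154.93 / $354.93 = 0.4365.
Break-even revenue = fixed costs × price ÷ CM = $6,510,200 × $354.93 ÷ $154.93 = $14,914,253.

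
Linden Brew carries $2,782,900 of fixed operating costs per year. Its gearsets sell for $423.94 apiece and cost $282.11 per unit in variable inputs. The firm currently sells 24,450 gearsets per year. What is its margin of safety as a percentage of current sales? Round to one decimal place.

19.7%

Contribution margin per unit = $423.94 − $282.11 = $141.83. Break-even units = $2,782,900 ÷ $141.83 = 19,621.38; break-even revenue = 19,621.38 × $423.94 = $8,318,286.86.
Current sales = 24,450 × $423.94 = $10,365,333.00.
Margin of safety = ($10,365,333.00 − $8,318,286.86) ÷ $10,365,333.00 = 19.7%.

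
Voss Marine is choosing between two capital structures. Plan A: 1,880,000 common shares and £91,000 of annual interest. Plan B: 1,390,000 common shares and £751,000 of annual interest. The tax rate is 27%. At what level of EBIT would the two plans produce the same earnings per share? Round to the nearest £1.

£2,623,245

At indifference, (EBIT − 91,000)(1 − t)/1,880,000 = (EBIT − 751,000)(1 − t)/1,390,000.
The (1 − t) factor cancels: (EBIT − 91,000) × 1,390,000 = (EBIT − 751,000) × 1,880,000.
Solving, EBIT = (751,000·1,880,000 − 91,000·1,390,000) / (1,880,000 − 1,390,000) = 1,285,390,000,000 / 490,000 = 2,623,244.90.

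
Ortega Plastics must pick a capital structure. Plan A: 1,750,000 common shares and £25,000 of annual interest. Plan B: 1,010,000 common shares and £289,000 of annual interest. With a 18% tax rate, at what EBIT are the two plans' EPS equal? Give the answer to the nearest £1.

£649,324

Set EPS_A = EPS_B: (EBIT − £25,000)(1 − 0.18) ÷ 1,750,000 = (EBIT − £289,000)(1 − 0.18) ÷ 1,010,000.
The (1 − t) factor cancels: (EBIT − 25,000) × 1,010,000 = (EBIT − 289,000) × 1,750,000.
EBIT × (1,750,000 − 1,010,000) = 289,000 × 1,750,000 − 25,000 × 1,010,000 = 480,500,000,000, so EBIT = 480,500,000,000 ÷ 740,000 = 649,324.32.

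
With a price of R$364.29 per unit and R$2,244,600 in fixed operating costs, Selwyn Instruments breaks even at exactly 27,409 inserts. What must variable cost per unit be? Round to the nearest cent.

At break-even, FC = Q × (P − VC), so P − VC = R$2,244,600 ÷ 27,409 = R$81.8928.
Hence VC = price − CM = R$364.29 − R$81.8928 = R$282.40.

R$282.40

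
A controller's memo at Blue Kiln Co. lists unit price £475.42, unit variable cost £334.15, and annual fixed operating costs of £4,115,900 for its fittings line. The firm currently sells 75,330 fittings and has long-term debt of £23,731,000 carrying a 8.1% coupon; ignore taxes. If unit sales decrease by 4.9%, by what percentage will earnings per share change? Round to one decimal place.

Total contribution margin = 75,330 × £141.27 = £10,641,869.10.
EBIT = £10,641,869.10 − £4,115,900 = £6,525,969.10.
Interest = £1,922,211.00, so EBIT − I = £4,603,758.10.
DCL = total CM / (EBIT − I) = £10,641,869.10 / £4,603,758.10 = 2.3116.
%ΔEPS = DCL × %ΔSales = 2.3116 × -4.9% = -11.3%.

-11.3%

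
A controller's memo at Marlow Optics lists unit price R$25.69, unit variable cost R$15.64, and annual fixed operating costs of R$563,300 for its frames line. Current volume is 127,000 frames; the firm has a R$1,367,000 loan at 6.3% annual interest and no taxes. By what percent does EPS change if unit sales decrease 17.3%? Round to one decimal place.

At 127,000 units, contribution = 127,000 × R$10.05 = R$1,276,350.00.
EBIT = R$1,276,350.00 − R$563,300 = R$713,050.00.
Interest = R$86,121.00, so EBIT − I = R$626,929.00.
Degree of combined leverage = contribution ÷ (EBIT − I) = R$1,276,350.00 ÷ R$626,929.00 = 2.0359.
EPS therefore changes by 2.0359 × (-17.3%) = -35.2%.

-35.2%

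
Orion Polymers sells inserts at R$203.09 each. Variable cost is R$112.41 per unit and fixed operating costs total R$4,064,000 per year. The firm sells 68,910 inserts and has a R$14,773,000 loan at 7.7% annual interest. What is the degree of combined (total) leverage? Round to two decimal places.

Contribution at this volume is 68,910 × R$90.68 = R$6,248,758.80.
Subtracting fixed costs: EBIT = R$6,248,758.80 − R$4,064,000 = R$2,184,758.80. Interest = R$1,137,521.00.
DOL = R$6,248,758.80 ÷ R$2,184,758.80 = 2.8602; DFL = R$2,184,758.80 ÷ R$1,047,237.80 = 2.0862.
Combined leverage = 2.8602 × 2.0862 = 5.9669.

5.97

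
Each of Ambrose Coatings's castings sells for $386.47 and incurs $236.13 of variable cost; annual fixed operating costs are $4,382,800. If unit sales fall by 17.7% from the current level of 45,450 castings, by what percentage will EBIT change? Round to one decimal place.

At 45,450 units, contribution = 45,450 × $150.34 = $6,832,953.00.
Operating income = contribution − fixed costs = $6,832,953.00 − $4,382,800 = $2,450,153.00.
Degree of operating leverage = $6,832,953.00 / $2,450,153.00 = 2.7888.
%ΔEBIT = DOL × %ΔSales = 2.7888 × -17.7% = -49.4%.

-49.4%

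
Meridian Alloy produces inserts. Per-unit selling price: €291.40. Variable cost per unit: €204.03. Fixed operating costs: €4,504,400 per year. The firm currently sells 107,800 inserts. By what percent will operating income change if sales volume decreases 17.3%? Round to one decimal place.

-33.2%

Total contribution margin = 107,800 × €87.37 = €9,418,486.00.
EBIT = €9,418,486.00 − €4,504,400 = €4,914,086.00.
Degree of operating leverage = €9,418,486.00 / €4,914,086.00 = 1.9166.
Operating income changes by 1.9166 × -17.3% = -33.2%.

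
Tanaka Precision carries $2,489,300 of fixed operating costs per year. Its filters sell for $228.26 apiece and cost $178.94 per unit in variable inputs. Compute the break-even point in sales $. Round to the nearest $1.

$11,520,836

Contribution margin per unit = $228.26 − $178.94 = $49.32, a CM ratio of $49.32 ÷ $228.26 = 0.2161.
Break-even sales = FC ÷ CM ratio = $2,489,300 × $228.26 / $49.32 = $11,520,836.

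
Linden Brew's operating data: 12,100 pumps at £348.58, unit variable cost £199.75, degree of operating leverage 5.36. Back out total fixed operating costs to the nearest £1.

£1,464,865

At 12,100 units, contribution = 12,100 × £148.83 = £1,800,843.00.
DOL = contribution / EBIT, so EBIT = £1,800,843.00 / 5.36 = £335,978.17.
And FC = contribution − EBIT = £1,800,843.00 − £335,978.17 = £1,464,865.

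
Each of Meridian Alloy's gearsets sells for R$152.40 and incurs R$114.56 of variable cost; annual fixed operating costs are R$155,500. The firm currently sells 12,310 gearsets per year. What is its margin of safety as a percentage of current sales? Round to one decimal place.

66.6%

Each unit contributes R$152.40 − R$114.56 = R$37.84. Break-even units = R$155,500 ÷ R$37.84 = 4,109.41; break-even revenue = 4,109.41 × R$152.40 = R$626,273.78.
Current sales = 12,310 × R$152.40 = R$1,876,044.00.
Margin of safety = (R$1,876,044.00 − R$626,273.78) ÷ R$1,876,044.00 = 66.6%.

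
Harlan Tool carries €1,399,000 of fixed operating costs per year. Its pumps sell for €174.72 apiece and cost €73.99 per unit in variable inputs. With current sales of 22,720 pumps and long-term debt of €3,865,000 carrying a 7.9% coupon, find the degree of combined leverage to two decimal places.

Total contribution margin = 22,720 × €100.73 = €2,288,585.60.
Subtracting fixed costs: EBIT = €2,288,585.60 − €1,399,000 = €889,585.60. Interest = €305,335.00.
DOL = €2,288,585.60 ÷ €889,585.60 = 2.5726; DFL = €889,585.60 ÷ €584,250.60 = 1.5226.
Combined leverage = 2.5726 × 1.5226 = 3.9170.

3.92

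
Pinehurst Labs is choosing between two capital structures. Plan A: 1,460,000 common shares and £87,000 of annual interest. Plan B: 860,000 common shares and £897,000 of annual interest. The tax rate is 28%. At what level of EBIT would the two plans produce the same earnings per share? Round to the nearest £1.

At indifference, (EBIT − 87,000)(1 − t)/1,460,000 = (EBIT − 897,000)(1 − t)/860,000.
The (1 − t) factor cancels: (EBIT − 87,000) × 860,000 = (EBIT − 897,000) × 1,460,000.
EBIT × (1,460,000 − 860,000) = 897,000 × 1,460,000 − 87,000 × 860,000 = 1,234,800,000,000, so EBIT = 1,234,800,000,000 ÷ 600,000 = 2,058,000.00.

£2,058,000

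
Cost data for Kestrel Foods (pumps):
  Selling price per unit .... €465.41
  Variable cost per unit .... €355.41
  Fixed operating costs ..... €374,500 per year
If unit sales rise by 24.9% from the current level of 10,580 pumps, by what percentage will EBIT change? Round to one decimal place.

+36.7%

At 10,580 units, contribution = 10,580 × €110.00 = €1,163,800.00.
EBIT = €1,163,800.00 − €374,500 = €789,300.00.
So DOL = total CM / EBIT = €1,163,800.00 / €789,300.00 = 1.4745.
So EBIT moves 1.4745 × (+24.9%) = +36.7%.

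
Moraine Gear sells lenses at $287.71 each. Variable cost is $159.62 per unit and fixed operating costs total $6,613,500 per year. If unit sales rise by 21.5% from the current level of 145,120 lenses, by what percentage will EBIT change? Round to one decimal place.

Total contribution margin = 145,120 × $128.09 = $18,588,420.80.
Operating income = contribution − fixed costs = $18,588,420.80 − $6,613,500 = $11,974,920.80.
Degree of operating leverage = $18,588,420.80 / $11,974,920.80 = 1.5523.
So EBIT moves 1.5523 × (+21.5%) = +33.4%.

+33.4%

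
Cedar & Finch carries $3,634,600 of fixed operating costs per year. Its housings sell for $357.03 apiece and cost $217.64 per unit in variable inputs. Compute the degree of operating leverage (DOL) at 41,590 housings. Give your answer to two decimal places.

Contribution at this volume is 41,590 × $139.39 = $5,797,230.10.
Operating income = contribution − fixed costs = $5,797,230.10 − $3,634,600 = $2,162,630.10.
DOL = contribution ÷ EBIT = $5,797,230.10 ÷ $2,162,630.10 = 2.6806.

2.68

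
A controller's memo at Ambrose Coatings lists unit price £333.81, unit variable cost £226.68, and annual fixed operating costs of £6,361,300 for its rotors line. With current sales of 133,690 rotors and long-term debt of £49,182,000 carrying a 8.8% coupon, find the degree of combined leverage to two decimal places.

3.94

Contribution at this volume is 133,690 × £107.13 = £14,322,209.70.
Subtracting fixed costs: EBIT = £14,322,209.70 − £6,361,300 = £7,960,909.70. Interest = £4,328,016.00, so EBIT − I = £3,632,893.70.
Degree of total leverage = total CM / (EBIT − interest) = £14,322,209.70 / £3,632,893.70 = 3.9424.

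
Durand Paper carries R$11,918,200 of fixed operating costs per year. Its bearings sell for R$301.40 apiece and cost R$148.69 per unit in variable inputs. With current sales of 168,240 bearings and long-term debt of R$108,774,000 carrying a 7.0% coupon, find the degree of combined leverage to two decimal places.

Contribution at this volume is 168,240 × R$152.71 = R$25,691,930.40.
Subtracting fixed costs: EBIT = R$25,691,930.40 − R$11,918,200 = R$13,773,730.40. Interest = R$7,614,180.00.
DOL = R$25,691,930.40 ÷ R$13,773,730.40 = 1.8653; DFL = R$13,773,730.40 ÷ R$6,159,550.40 = 2.2362.
Combined leverage = 1.8653 × 2.2362 = 4.1712.

4.17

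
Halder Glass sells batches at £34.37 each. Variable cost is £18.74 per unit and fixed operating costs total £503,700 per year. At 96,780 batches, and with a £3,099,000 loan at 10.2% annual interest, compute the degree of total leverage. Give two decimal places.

2.18

Contribution at this volume is 96,780 × £15.63 = £1,512,671.40.
Operating income = contribution − fixed costs = £1,512,671.40 − £503,700 = £1,008,971.40. Interest = £316,098.00, so EBIT − I = £692,873.40.
DCL = contribution ÷ (EBIT − I) = £1,512,671.40 ÷ £692,873.40 = 2.1832.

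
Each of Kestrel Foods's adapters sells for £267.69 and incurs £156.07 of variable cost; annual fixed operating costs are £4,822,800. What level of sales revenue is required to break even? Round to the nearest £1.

£11,566,165

Contribution margin per unit = £267.69 − £156.07 = £111.62, a CM ratio of £111.62 ÷ £267.69 = 0.4170.
Break-even sales = FC ÷ CM ratio = £4,822,800 × £267.69 / £111.62 = £11,566,165.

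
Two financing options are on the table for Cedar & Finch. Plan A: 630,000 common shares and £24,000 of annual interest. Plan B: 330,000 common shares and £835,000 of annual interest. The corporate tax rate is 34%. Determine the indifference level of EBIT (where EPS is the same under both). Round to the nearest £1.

£1,727,100

At indifference, (EBIT − 24,000)(1 − t)/630,000 = (EBIT − 835,000)(1 − t)/330,000.
Cancelling (1 − t) and cross-multiplying: 330,000·(EBIT − 24,000) = 630,000·(EBIT − 835,000).
EBIT × (630,000 − 330,000) = 835,000 × 630,000 − 24,000 × 330,000 = 518,130,000,000, so EBIT = 518,130,000,000 ÷ 300,000 = 1,727,100.00.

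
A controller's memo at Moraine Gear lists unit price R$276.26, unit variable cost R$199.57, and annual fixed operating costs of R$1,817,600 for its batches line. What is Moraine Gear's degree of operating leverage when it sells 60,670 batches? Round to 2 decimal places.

At 60,670 units, contribution = 60,670 × R$76.69 = R$4,652,782.30.
Operating income = contribution − fixed costs = R$4,652,782.30 − R$1,817,600 = R$2,835,182.30.
So DOL = total CM / EBIT = R$4,652,782.30 / R$2,835,182.30 = 1.6411.

1.64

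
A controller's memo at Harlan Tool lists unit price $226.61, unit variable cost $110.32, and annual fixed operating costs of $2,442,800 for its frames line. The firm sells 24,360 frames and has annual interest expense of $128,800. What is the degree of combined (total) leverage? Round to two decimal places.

10.84

At 24,360 units, contribution = 24,360 × $116.29 = $2,832,824.40.
EBIT = $2,832,824.40 − $2,442,800 = $390,024.40. Interest = $128,800.00, so EBIT − I = $261,224.40.
DCL = contribution ÷ (EBIT − I) = $2,832,824.40 ÷ $261,224.40 = 10.8444.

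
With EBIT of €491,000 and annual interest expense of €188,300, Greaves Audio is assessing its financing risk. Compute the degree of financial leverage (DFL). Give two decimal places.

1.62

Annual interest charges come to €188,300.00.
DFL = EBIT ÷ (EBIT − I) = €491,000 ÷ (€491,000 − €188,300.00) = €491,000 ÷ €302,700.00 = 1.6221.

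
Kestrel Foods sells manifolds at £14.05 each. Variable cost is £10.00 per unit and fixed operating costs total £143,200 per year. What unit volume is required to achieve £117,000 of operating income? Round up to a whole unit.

64,247 manifolds

Contribution margin per unit = £14.05 − £10.00 = £4.05.
Units = (FC + target) / CM = (£143,200 + £117,000) / £4.05 = 64,246.91, so 64,247 manifolds.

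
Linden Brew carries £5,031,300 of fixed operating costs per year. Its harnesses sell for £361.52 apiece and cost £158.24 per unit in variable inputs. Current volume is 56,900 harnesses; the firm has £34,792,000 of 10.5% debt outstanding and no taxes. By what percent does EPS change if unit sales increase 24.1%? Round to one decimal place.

+96.7%

Total contribution margin = 56,900 × £203.28 = £11,566,632.00.
EBIT = £11,566,632.00 − £5,031,300 = £6,535,332.00.
After interest of £3,653,160.00, pre-tax earnings = £2,882,172.00.
DCL = total CM / (EBIT − I) = £11,566,632.00 / £2,882,172.00 = 4.0132.
%ΔEPS = DCL × %ΔSales = 4.0132 × +24.1% = +96.7%.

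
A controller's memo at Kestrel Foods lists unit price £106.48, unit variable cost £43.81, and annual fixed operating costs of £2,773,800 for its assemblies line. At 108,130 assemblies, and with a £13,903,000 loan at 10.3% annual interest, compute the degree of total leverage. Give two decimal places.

At 108,130 units, contribution = 108,130 × £62.67 = £6,776,507.10.
EBIT = £6,776,507.10 − £2,773,800 = £4,002,707.10. Interest = £1,432,009.00, so EBIT − I = £2,570,698.10.
DCL = contribution ÷ (EBIT − I) = £6,776,507.10 ÷ £2,570,698.10 = 2.6361.

2.64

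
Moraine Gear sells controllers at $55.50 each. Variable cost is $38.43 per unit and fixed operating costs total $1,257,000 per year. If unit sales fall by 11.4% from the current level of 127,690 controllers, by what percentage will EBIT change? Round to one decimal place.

-26.9%

Contribution at this volume is 127,690 × $17.07 = $2,179,668.30.
Operating income = contribution − fixed costs = $2,179,668.30 − $1,257,000 = $922,668.30.
So DOL = total CM / EBIT = $2,179,668.30 / $922,668.30 = 2.3624.
So EBIT moves 2.3624 × (-11.4%) = -26.9%.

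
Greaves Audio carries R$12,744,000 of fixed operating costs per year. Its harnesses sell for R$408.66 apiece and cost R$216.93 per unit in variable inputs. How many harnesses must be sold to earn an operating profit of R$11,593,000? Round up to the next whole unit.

126,934 harnesses

Unit CM = price − variable cost = R$408.66 − R$216.93 = R$191.73.
Units = (FC + target) / CM = (R$12,744,000 + R$11,593,000) / R$191.73 = 126,933.71, so 126,934 harnesses.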